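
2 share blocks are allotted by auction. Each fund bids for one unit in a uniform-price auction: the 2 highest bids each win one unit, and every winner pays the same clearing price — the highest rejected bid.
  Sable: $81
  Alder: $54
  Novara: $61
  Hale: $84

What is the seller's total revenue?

Bids ranked high→low: 84 (Hale), 81 (Sable), 61 (Novara), 54 (Alder)
Winners (2 units): Hale, Sable.
First losing bid is Novara's $61, which sets the uniform price.
Total revenue = 2 × $61 = $122.

Total revenue: $122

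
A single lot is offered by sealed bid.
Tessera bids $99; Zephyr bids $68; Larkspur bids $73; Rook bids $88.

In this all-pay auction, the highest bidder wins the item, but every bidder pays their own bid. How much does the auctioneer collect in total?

Bids in order: 99 (Tessera) > 88 (Rook) > 73 (Larkspur) > 68 (Zephyr)
Every bidder forfeits their bid regardless of winning.
Revenue = 99 + 68 + 73 + 88 = $328.

Total revenue: $328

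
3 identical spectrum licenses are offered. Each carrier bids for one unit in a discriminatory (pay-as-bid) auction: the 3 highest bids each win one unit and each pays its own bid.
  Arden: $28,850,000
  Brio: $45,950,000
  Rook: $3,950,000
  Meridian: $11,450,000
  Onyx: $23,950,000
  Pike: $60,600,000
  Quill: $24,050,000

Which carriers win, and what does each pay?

Pike $60,600,000, Brio $45,950,000, Arden $28,850,000

Bids ranked high→low: 60,600,000 (Pike), 45,950,000 (Brio), 28,850,000 (Arden), 24,050,000 (Quill), 23,950,000 (Onyx), …
The 3 highest are Pike, Brio, Arden.
Each winner pays its own bid: Pike $60,600,000, Brio $45,950,000, Arden $28,850,000.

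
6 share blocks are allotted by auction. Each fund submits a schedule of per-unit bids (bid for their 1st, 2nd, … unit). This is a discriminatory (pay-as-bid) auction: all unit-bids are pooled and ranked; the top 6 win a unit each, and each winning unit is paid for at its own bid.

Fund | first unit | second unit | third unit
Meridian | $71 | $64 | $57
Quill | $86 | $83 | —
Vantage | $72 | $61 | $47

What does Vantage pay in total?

Vantage pays $133

All unit-bids, highest first — top 6: 86 (Quill-1), 83 (Quill-2), 72 (Vantage-1), 71 (Meridian-1), 64 (Meridian-2), 61 (Vantage-2)
Next rejected bid: $57 (not a price — pay-as-bid).
Vantage's winning unit-bids: 72 + 61 = $133.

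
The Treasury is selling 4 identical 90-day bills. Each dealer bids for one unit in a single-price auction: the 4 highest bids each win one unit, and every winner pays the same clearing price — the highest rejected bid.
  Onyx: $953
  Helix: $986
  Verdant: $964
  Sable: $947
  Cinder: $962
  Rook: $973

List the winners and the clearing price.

Helix, Rook, Verdant, Cinder; each pays $953

Sorting: 986 (Helix), 973 (Rook), 964 (Verdant), 962 (Cinder), 953 (Onyx), 947 (Sable)
Top 4: Helix, Rook, Verdant, Cinder.
Highest unsuccessful bid: $953 → clearing price.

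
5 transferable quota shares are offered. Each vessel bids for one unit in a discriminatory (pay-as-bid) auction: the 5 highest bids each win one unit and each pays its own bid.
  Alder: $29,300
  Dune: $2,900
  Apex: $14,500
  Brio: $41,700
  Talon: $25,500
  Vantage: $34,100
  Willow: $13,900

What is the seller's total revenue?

Total revenue: $145,100

Ordering the bids: 41,700 (Brio), 34,100 (Vantage), 29,300 (Alder), 25,500 (Talon), 14,500 (Apex), 13,900 (Willow), 2,900 (Dune)
Winners (5 units): Brio, Vantage, Alder, Talon, Apex.
Total revenue = 41,700 + 34,100 + 29,300 + 25,500 + 14,500 = $145,100.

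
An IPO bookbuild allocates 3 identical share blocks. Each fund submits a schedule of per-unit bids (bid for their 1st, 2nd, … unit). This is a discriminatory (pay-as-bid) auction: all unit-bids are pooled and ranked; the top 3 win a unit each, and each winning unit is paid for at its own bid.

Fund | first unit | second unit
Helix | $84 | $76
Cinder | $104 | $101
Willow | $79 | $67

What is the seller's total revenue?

Total revenue: $289

Merging the schedules and taking the best 3: 104 (Cinder-1), 101 (Cinder-2), 84 (Helix-1)
Next rejected bid: $79 (not a price — pay-as-bid).
Each winning unit pays its own bid.
Revenue = 104 + 101 + 84 = $289.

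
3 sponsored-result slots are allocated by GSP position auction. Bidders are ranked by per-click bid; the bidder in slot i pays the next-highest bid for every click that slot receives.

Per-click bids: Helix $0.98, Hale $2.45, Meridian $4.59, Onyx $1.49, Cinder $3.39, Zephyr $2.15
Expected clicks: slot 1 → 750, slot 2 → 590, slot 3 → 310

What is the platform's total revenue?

Per-click bids in order: $4.59 (Meridian) > $3.39 (Cinder) > $2.45 (Hale) > $2.15 (Zephyr) > …
Slot 1: Meridian pays $3.39 × 750 = $2542.50
Slot 2: Cinder pays $2.45 × 590 = $1445.50
Slot 3: Hale pays $2.15 × 310 = $666.50
Total = $4654.50

Total revenue: $4654.50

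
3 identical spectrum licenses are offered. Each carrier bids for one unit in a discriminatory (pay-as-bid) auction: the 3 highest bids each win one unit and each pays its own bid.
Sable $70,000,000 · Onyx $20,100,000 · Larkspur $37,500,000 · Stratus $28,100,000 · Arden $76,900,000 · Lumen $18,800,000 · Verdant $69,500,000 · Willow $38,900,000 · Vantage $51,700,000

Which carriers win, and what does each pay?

Arden $76,900,000, Sable $70,000,000, Verdant $69,500,000

Ordering the bids: 76,900,000 (Arden), 70,000,000 (Sable), 69,500,000 (Verdant), 51,700,000 (Vantage), 38,900,000 (Willow), …
The 3 highest are Arden, Sable, Verdant.
Each winner pays its own bid: Arden $76,900,000, Sable $70,000,000, Verdant $69,500,000.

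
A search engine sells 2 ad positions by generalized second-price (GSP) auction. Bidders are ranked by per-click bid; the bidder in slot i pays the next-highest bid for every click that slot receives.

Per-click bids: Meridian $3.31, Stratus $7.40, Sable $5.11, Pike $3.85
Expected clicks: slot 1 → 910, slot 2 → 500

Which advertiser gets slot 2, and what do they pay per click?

Sable; $3.85 per click

Sorting advertisers: $7.40 (Stratus) > $5.11 (Sable) > $3.85 (Pike) > …
Slot 2 goes to the second-ranked bidder, Sable, who pays the next bid down: $3.85/click.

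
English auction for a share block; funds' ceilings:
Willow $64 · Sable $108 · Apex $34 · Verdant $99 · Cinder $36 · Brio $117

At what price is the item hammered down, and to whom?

Brio wins at $108

Sorting limits: 117 (Brio) > 108 (Sable) > 99 (Verdant) > 64 (Willow) > 36 (Cinder) > 34 (Apex)
Sable is the last rival to drop out, at $108; Brio remains and wins at that price.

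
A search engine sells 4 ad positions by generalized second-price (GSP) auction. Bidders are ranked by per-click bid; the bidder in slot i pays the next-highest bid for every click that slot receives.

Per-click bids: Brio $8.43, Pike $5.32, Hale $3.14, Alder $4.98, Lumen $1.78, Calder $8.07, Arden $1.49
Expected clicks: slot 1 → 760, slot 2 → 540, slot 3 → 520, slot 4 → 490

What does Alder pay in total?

Per-click bids in order: $8.43 (Brio) > $8.07 (Calder) > $5.32 (Pike) > $4.98 (Alder) > $3.14 (Hale) > …
Alder holds slot 4 → pays next bid $3.14 × 490 clicks = $1538.60.

Alder pays $1538.60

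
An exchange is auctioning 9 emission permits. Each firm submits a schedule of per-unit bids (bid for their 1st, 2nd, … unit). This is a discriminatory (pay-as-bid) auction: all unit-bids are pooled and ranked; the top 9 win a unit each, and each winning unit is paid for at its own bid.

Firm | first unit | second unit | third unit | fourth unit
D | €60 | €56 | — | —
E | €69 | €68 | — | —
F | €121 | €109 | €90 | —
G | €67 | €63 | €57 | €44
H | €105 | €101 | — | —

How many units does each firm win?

E 2, F 3, G 2, H 2

Merging the schedules and taking the best 9: 121 (F-1), 109 (F-2), 105 (H-1), 101 (H-2), 90 (F-3), 69 (E-1), 68 (E-2), 67 (G-1), 63 (G-2)
Next rejected bid: €60 (not a price — pay-as-bid).
Allocation: E 2, F 3, G 2, H 2.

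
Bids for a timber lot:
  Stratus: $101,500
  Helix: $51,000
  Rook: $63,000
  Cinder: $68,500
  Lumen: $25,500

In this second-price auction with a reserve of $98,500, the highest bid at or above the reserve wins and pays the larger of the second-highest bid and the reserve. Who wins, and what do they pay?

Stratus pays $98,500

Sorting bids: 101,500 (Stratus) > 68,500 (Cinder) > 63,000 (Rook) > 51,000 (Helix) > 25,500 (Lumen)
Highest eligible bid: Stratus at $101,500.
Second-highest bid $68,500 is below the reserve $98,500, so the reserve binds → payment $98,500.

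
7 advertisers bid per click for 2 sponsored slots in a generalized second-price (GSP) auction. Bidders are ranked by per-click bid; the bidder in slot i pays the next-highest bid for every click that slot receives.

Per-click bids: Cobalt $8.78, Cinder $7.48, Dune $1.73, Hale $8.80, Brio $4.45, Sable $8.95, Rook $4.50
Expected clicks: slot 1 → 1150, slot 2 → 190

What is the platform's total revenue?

Total revenue: $11788.20

Ranked by bid: $8.95 (Sable) > $8.80 (Hale) > $8.78 (Cobalt) > …
Slot 1: Sable pays $8.80 × 1150 = $10120.00
Slot 2: Hale pays $8.78 × 190 = $1668.20
Total = $11788.20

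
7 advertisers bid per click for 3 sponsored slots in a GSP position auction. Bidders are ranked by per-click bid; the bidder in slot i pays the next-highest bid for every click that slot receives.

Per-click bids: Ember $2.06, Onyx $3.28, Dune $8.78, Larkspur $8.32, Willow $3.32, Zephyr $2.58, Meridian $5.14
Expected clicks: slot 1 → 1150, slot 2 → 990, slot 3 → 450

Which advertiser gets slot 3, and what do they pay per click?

Meridian; $3.32 per click

Sorting advertisers: $8.78 (Dune) > $8.32 (Larkspur) > $5.14 (Meridian) > $3.32 (Willow) > …
Slot 3 goes to the third-ranked bidder, Meridian, who pays the next bid down: $3.32/click.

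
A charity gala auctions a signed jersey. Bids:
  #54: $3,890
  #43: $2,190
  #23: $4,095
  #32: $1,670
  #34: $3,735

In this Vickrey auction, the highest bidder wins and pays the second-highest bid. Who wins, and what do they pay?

Rule: the highest bidder wins and pays the second-highest bid.
Bids in order: 4,095 (#23) > 3,890 (#54) > 3,735 (#34) > 2,190 (#43) > 1,670 (#32)
#23 wins with the highest bid; price is set by the runner-up at $3,890.

#23 pays $3,890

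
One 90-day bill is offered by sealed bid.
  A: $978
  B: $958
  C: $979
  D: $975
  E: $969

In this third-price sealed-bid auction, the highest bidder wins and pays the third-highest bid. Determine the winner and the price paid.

C pays $975

Rule: the highest bidder wins and pays the third-highest bid.
Bids in order: 979 (C) > 978 (A) > 975 (D) > 969 (E) > 958 (B)
C is highest; pays the third-highest bid, $975.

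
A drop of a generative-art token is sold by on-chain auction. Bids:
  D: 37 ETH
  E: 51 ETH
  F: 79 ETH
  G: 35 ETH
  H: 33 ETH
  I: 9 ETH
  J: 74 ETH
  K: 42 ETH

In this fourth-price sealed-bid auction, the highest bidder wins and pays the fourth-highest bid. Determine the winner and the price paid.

Rule: the highest bidder wins and pays the fourth-highest bid.
Bids in order: 79 (F) > 74 (J) > 51 (E) > 42 (K) > 37 (D) > 35 (G) > …
F is highest; pays the fourth-highest bid, 42 ETH.

F pays 42 ETH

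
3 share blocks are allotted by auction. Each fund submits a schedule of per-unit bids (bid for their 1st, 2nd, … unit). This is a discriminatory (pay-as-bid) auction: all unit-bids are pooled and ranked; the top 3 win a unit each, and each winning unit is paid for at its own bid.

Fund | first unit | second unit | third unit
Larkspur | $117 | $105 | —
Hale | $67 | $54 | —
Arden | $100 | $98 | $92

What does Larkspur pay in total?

Larkspur pays $222

All unit-bids, highest first — top 3: 117 (Larkspur-1), 105 (Larkspur-2), 100 (Arden-1)
Next rejected bid: $98 (not a price — pay-as-bid).
Larkspur's winning unit-bids: 117 + 105 = $222.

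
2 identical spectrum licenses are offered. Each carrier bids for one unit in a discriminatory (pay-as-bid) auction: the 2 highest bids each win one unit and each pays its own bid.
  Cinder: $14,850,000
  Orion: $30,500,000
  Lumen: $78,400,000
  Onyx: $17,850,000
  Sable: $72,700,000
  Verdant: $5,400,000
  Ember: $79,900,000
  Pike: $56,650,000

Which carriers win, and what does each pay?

Ordering the bids: 79,900,000 (Ember), 78,400,000 (Lumen), 72,700,000 (Sable), 56,650,000 (Pike), …
The 2 highest are Ember, Lumen.
Each winner pays its own bid: Ember $79,900,000, Lumen $78,400,000.

Ember $79,900,000, Lumen $78,400,000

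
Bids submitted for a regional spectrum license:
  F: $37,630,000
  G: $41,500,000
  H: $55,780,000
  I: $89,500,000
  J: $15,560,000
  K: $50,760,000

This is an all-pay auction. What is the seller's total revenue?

Total revenue: $290,730,000

Bids ranked: 89,500,000 (I) > 55,780,000 (H) > 50,760,000 (K) > 41,500,000 (G) > 37,630,000 (F) > 15,560,000 (J)
Every bidder forfeits their bid regardless of winning.
Revenue = 37,630,000 + 41,500,000 + 55,780,000 + 89,500,000 + 15,560,000 + 50,760,000 = $290,730,000.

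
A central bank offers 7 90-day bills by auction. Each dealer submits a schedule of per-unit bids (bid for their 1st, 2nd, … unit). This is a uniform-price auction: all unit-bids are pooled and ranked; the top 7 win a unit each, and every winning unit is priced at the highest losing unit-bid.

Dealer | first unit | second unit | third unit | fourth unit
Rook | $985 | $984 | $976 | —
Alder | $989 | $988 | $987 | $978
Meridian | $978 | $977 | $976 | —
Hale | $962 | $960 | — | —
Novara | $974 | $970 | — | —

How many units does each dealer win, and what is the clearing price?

Alder 4, Meridian 1, Rook 2; clearing price $977

All unit-bids, highest first — top 7: 989 (Alder-1), 988 (Alder-2), 987 (Alder-3), 985 (Rook-1), 984 (Rook-2), 978 (Alder-4), 978 (Meridian-1)
Highest rejected unit-bid = $977.
Allocation: Alder 4, Meridian 1, Rook 2.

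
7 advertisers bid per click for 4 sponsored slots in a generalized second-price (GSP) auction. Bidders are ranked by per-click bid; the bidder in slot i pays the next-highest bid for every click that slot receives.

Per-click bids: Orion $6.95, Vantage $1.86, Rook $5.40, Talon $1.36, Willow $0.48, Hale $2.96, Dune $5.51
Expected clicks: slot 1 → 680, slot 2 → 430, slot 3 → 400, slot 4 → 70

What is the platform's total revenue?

Sorting advertisers: $6.95 (Orion) > $5.51 (Dune) > $5.40 (Rook) > $2.96 (Hale) > $1.86 (Vantage) > …
Slot 1: Orion pays $5.51 × 680 = $3746.80
Slot 2: Dune pays $5.40 × 430 = $2322.00
Slot 3: Rook pays $2.96 × 400 = $1184.00
Slot 4: Hale pays $1.86 × 70 = $130.20
Total = $7383.00

Total revenue: $7383.00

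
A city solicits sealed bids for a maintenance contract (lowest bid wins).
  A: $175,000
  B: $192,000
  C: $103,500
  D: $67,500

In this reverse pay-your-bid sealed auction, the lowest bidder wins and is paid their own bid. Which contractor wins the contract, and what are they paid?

Bids ranked: 67,500 (D) < 103,500 (C) < 175,000 (A) < 192,000 (B)
D is lowest → is paid own bid, $67,500.

D is paid $67,500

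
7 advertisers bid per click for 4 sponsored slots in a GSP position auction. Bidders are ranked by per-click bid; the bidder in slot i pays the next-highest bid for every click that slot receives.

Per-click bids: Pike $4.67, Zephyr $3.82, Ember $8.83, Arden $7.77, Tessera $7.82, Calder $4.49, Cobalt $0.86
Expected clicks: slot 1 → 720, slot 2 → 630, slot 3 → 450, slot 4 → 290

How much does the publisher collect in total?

Sorting advertisers: $8.83 (Ember) > $7.82 (Tessera) > $7.77 (Arden) > $4.67 (Pike) > $4.49 (Calder) > …
Slot 1: Ember pays $7.82 × 720 = $5630.40
Slot 2: Tessera pays $7.77 × 630 = $4895.10
Slot 3: Arden pays $4.67 × 450 = $2101.50
Slot 4: Pike pays $4.49 × 290 = $1302.10
Total = $13929.10

Total revenue: $13929.10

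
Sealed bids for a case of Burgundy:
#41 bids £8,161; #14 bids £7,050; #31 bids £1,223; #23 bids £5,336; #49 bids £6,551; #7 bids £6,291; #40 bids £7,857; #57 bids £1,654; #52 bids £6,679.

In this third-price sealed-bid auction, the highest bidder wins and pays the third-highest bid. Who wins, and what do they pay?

#41 pays £7,050

Bids ranked: 8,161 (#41) > 7,857 (#40) > 7,050 (#14) > 6,679 (#52) > 6,551 (#49) > 6,291 (#7) > …
#41 wins; payment is bid #3 in the ranking = £7,050.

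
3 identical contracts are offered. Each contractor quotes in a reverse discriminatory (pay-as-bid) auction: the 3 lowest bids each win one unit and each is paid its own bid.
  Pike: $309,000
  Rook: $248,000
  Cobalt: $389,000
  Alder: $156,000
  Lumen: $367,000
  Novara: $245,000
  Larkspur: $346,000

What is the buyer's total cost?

Ordering the bids: 156,000 (Alder), 245,000 (Novara), 248,000 (Rook), 309,000 (Pike), 346,000 (Larkspur), …
Winners (3 units): Alder, Novara, Rook.
Total cost = 156,000 + 245,000 + 248,000 = $649,000.

Total cost: $649,000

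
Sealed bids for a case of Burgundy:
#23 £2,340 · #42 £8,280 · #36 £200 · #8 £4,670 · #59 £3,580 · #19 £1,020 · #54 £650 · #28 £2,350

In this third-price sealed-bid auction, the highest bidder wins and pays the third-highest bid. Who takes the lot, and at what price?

Bids ranked: 8,280 (#42) > 4,670 (#8) > 3,580 (#59) > 2,350 (#28) > 2,340 (#23) > 1,020 (#19) > …
#42 is highest; pays the third-highest bid, £3,580.

#42 pays £3,580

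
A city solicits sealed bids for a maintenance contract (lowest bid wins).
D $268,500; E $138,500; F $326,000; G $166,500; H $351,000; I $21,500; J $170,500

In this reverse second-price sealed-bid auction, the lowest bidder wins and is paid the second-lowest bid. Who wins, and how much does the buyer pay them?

Bids in order: 21,500 (I) < 138,500 (E) < 166,500 (G) < 170,500 (J) < 268,500 (D) < 326,000 (F) < …
Second-price: I is paid E's bid of $138,500.

I is paid $138,500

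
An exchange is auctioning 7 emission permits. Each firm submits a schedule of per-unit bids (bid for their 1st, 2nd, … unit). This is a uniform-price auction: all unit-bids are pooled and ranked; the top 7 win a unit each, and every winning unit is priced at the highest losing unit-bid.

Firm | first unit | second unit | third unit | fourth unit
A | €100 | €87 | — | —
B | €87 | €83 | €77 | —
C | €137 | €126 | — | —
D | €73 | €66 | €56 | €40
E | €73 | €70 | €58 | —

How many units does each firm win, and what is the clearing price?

Pooled unit-bids ranked (top 7): 137 (C-1), 126 (C-2), 100 (A-1), 87 (A-2), 87 (B-1), 83 (B-2), 77 (B-3)
First bid not allocated: €73.
Allocation: A 2, B 3, C 2.

A 2, B 3, C 2; clearing price €73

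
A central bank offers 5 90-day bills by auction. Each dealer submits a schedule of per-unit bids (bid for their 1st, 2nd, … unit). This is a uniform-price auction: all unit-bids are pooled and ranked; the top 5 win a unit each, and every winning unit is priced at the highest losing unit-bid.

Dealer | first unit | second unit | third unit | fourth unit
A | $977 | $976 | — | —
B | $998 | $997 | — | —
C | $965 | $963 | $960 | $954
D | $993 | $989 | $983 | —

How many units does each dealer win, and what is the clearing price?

All unit-bids, highest first — top 5: 998 (B-1), 997 (B-2), 993 (D-1), 989 (D-2), 983 (D-3)
The (k+1)-th unit-bid is $977.
Allocation: B 2, D 3.

B 2, D 3; clearing price $977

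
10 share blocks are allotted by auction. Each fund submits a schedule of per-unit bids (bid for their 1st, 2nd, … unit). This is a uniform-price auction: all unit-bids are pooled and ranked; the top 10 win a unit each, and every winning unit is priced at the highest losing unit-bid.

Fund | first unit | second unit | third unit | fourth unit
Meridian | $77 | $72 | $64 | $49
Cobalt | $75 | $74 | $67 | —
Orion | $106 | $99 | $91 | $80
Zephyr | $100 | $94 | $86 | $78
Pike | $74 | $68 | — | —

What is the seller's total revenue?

Pooled unit-bids ranked (top 10): 106 (Orion-1), 100 (Zephyr-1), 99 (Orion-2), 94 (Zephyr-2), 91 (Orion-3), 86 (Zephyr-3), 80 (Orion-4), 78 (Zephyr-4), 77 (Meridian-1), 75 (Cobalt-1)
Highest rejected unit-bid = $74.
Allocation: Cobalt 1, Meridian 1, Orion 4, Zephyr 4. Every unit priced at $74.
Revenue = 10 × 74 = $740.

Total revenue: $740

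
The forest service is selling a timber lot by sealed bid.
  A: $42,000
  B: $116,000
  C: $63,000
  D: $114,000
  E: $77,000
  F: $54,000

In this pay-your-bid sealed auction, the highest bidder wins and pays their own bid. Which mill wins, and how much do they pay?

Sorting bids: 116,000 (B) > 114,000 (D) > 77,000 (E) > 63,000 (C) > 54,000 (F) > 42,000 (A)
First-price: B pays what they bid, $116,000.

B pays $116,000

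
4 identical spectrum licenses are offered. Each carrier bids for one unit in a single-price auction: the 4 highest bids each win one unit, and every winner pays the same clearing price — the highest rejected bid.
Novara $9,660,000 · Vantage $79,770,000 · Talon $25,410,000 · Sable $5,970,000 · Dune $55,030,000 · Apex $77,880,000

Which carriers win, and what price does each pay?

Bids ranked high→low: 79,770,000 (Vantage), 77,880,000 (Apex), 55,030,000 (Dune), 25,410,000 (Talon), 9,660,000 (Novara), 5,970,000 (Sable)
Winners (4 units): Vantage, Apex, Dune, Talon.
Highest unsuccessful bid: $9,660,000 → clearing price.

Vantage, Apex, Dune, Talon; each pays $9,660,000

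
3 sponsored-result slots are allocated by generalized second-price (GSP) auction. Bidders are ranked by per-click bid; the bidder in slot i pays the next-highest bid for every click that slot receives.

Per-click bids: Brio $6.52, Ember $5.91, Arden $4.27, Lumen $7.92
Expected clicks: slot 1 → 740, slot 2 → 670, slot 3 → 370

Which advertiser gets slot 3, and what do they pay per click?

Ember; $4.27 per click

Per-click bids in order: $7.92 (Lumen) > $6.52 (Brio) > $5.91 (Ember) > $4.27 (Arden)
Slot 3 goes to the third-ranked bidder, Ember, who pays the next bid down: $4.27/click.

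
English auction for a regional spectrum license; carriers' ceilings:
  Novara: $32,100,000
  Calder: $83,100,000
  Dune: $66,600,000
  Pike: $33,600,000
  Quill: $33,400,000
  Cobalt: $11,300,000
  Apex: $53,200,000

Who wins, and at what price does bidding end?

Calder wins at $66,600,000

Rule: the price rises until one bidder remains; the winner pays the price at which the last rival dropped out.
Limits ranked: 83,100,000 (Calder) > 66,600,000 (Dune) > 53,200,000 (Apex) > 33,600,000 (Pike) > 33,400,000 (Quill) > 32,100,000 (Novara) > …
Once the price passes $66,600,000, only Calder is left; the hammer falls at Dune's limit of $66,600,000.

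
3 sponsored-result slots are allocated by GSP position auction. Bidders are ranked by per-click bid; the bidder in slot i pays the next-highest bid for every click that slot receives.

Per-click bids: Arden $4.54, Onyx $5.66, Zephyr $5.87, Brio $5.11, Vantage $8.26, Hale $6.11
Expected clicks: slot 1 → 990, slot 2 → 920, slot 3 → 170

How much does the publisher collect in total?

Total revenue: $12411.50

Ranked by bid: $8.26 (Vantage) > $6.11 (Hale) > $5.87 (Zephyr) > $5.66 (Onyx) > …
Slot 1: Vantage pays $6.11 × 990 = $6048.90
Slot 2: Hale pays $5.87 × 920 = $5400.40
Slot 3: Zephyr pays $5.66 × 170 = $962.20
Total = $12411.50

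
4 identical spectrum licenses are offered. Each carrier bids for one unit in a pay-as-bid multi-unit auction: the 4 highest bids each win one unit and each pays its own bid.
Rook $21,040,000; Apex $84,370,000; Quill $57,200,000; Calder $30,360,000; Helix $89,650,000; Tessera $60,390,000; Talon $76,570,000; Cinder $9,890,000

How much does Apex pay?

Sorting: 89,650,000 (Helix), 84,370,000 (Apex), 76,570,000 (Talon), 60,390,000 (Tessera), 57,200,000 (Quill), 30,360,000 (Calder), …
The 4 highest are Helix, Apex, Talon, Tessera.
Apex wins → own bid $84,370,000.

Apex pays $84,370,000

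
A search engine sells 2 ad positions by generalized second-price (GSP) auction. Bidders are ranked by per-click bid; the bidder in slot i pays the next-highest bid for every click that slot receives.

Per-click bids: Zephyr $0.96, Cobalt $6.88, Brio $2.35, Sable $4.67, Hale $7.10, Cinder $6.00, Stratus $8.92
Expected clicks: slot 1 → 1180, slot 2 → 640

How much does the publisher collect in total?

Total revenue: $12781.20

Per-click bids in order: $8.92 (Stratus) > $7.10 (Hale) > $6.88 (Cobalt) > …
Slot 1: Stratus pays $7.10 × 1180 = $8378.00
Slot 2: Hale pays $6.88 × 640 = $4403.20
Total = $12781.20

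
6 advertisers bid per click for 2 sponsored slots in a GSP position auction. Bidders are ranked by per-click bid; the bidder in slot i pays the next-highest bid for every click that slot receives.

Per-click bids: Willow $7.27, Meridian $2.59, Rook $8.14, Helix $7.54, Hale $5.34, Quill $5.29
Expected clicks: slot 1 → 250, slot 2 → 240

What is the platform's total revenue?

Ranked by bid: $8.14 (Rook) > $7.54 (Helix) > $7.27 (Willow) > …
Slot 1: Rook pays $7.54 × 250 = $1885.00
Slot 2: Helix pays $7.27 × 240 = $1744.80
Total = $3629.80

Total revenue: $3629.80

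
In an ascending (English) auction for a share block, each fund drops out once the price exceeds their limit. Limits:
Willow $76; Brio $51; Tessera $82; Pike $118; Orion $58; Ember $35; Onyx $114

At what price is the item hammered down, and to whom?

Pike wins at $114

Limits in order: 118 (Pike) > 114 (Onyx) > 82 (Tessera) > 76 (Willow) > 58 (Orion) > 51 (Brio) > …
Onyx is the last rival to drop out, at $114; Pike remains and wins at that price.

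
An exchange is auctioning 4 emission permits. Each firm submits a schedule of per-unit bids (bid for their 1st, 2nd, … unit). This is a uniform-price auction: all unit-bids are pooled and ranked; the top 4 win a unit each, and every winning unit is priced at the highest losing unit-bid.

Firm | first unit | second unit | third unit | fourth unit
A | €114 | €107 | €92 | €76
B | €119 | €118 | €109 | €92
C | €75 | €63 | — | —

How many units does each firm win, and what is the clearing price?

A 1, B 3; clearing price €107

All unit-bids, highest first — top 4: 119 (B-1), 118 (B-2), 114 (A-1), 109 (B-3)
First bid not allocated: €107.
Allocation: A 1, B 3.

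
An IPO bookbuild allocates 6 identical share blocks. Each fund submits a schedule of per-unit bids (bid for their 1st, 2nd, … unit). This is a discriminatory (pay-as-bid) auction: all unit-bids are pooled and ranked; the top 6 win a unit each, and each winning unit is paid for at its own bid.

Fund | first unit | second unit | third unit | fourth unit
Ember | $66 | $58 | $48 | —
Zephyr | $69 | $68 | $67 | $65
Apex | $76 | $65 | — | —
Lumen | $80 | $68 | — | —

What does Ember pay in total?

Ember pays $0

All unit-bids, highest first — top 6: 80 (Lumen-1), 76 (Apex-1), 69 (Zephyr-1), 68 (Zephyr-2), 68 (Lumen-2), 67 (Zephyr-3)
Next rejected bid: $66 (not a price — pay-as-bid).
Ember wins no units.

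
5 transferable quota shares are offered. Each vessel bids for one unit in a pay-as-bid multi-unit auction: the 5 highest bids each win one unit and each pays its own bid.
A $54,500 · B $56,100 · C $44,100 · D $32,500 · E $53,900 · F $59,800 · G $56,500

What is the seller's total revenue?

Ordering the bids: 59,800 (F), 56,500 (G), 56,100 (B), 54,500 (A), 53,900 (E), 44,100 (C), 32,500 (D)
Top 5: F, G, B, A, E.
Total revenue = 59,800 + 56,500 + 56,100 + 54,500 + 53,900 = $280,800.

Total revenue: $280,800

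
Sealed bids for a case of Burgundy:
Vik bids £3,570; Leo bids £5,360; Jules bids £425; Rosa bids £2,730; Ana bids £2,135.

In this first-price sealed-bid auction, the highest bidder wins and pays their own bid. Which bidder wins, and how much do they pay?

Bids ranked: 5,360 (Leo) > 3,570 (Vik) > 2,730 (Rosa) > 2,135 (Ana) > 425 (Jules)
Leo has the highest bid and pays exactly that: £5,360.

Leo pays £5,360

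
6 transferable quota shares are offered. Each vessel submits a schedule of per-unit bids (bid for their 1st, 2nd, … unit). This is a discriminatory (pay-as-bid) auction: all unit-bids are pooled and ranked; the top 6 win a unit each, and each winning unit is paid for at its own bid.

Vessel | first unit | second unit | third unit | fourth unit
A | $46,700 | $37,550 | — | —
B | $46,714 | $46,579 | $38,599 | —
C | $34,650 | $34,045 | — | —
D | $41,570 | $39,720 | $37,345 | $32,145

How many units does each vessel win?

A 1, B 3, D 2

All unit-bids, highest first — top 6: 46,714 (B-1), 46,700 (A-1), 46,579 (B-2), 41,570 (D-1), 39,720 (D-2), 38,599 (B-3)
Next rejected bid: $37,550 (not a price — pay-as-bid).
Allocation: A 1, B 3, D 2.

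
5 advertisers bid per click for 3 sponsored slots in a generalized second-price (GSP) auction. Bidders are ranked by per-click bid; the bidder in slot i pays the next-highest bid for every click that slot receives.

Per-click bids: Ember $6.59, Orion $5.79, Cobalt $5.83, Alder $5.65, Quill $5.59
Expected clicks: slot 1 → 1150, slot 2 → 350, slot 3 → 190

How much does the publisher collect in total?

Ranked by bid: $6.59 (Ember) > $5.83 (Cobalt) > $5.79 (Orion) > $5.65 (Alder) > …
Slot 1: Ember pays $5.83 × 1150 = $6704.50
Slot 2: Cobalt pays $5.79 × 350 = $2026.50
Slot 3: Orion pays $5.65 × 190 = $1073.50
Total = $9804.50

Total revenue: $9804.50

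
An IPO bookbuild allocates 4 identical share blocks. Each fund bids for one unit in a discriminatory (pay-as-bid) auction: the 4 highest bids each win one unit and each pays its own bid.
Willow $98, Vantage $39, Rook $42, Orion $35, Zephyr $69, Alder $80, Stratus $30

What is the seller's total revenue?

Bids ranked high→low: 98 (Willow), 80 (Alder), 69 (Zephyr), 42 (Rook), 39 (Vantage), 35 (Orion), …
Top 4: Willow, Alder, Zephyr, Rook.
Total revenue = 98 + 80 + 69 + 42 = $289.

Total revenue: $289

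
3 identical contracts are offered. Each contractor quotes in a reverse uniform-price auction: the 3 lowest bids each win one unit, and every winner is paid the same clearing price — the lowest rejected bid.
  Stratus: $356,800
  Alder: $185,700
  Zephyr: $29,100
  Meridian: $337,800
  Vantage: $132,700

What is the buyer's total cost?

Ordering the bids: 29,100 (Zephyr), 132,700 (Vantage), 185,700 (Alder), 337,800 (Meridian), 356,800 (Stratus)
Winners (3 units): Zephyr, Vantage, Alder.
Lowest unsuccessful bid: $337,800 → clearing price.
Total cost = 3 × $337,800 = $1,013,400.

Total cost: $1,013,400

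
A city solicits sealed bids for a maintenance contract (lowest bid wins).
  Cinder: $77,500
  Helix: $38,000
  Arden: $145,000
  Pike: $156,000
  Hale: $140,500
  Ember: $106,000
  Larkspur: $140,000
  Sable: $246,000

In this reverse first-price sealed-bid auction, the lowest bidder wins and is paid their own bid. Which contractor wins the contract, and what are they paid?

Helix is paid $38,000

Bids in order: 38,000 (Helix) < 77,500 (Cinder) < 106,000 (Ember) < 140,000 (Larkspur) < 140,500 (Hale) < 145,000 (Arden) < …
First-price: Helix is paid what they bid, $38,000.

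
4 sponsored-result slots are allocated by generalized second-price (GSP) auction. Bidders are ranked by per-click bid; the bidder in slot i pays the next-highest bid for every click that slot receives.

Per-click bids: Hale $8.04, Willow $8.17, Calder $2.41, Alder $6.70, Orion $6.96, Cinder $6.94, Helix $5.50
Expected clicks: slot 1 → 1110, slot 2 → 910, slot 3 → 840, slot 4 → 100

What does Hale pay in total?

Hale pays $6333.60

Ranked by bid: $8.17 (Willow) > $8.04 (Hale) > $6.96 (Orion) > $6.94 (Cinder) > $6.70 (Alder) > …
Hale holds slot 2 → pays next bid $6.96 × 910 clicks = $6333.60.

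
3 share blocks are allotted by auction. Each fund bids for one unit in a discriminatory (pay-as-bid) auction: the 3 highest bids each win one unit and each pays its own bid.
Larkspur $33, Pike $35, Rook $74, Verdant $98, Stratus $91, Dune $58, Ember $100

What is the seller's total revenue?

Total revenue: $289

Sorting: 100 (Ember), 98 (Verdant), 91 (Stratus), 74 (Rook), 58 (Dune), …
The 3 highest are Ember, Verdant, Stratus.
Total revenue = 100 + 98 + 91 = $289.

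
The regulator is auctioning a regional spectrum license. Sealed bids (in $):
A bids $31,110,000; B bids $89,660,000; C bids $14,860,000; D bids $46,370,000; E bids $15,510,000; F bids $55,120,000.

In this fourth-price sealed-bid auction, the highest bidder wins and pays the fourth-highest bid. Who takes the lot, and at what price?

B pays $31,110,000

Fourth-price sealed-bid auction: the highest bidder wins and pays the fourth-highest bid.
Sorting bids: 89,660,000 (B) > 55,120,000 (F) > 46,370,000 (D) > 31,110,000 (A) > 15,510,000 (E) > 14,860,000 (C)
B wins; payment is bid #4 in the ranking = $31,110,000.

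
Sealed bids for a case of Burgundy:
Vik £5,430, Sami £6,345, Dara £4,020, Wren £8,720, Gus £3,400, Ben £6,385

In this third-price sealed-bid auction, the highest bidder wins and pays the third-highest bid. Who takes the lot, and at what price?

Third-price sealed-bid auction: the highest bidder wins and pays the third-highest bid.
Bids ranked: 8,720 (Wren) > 6,385 (Ben) > 6,345 (Sami) > 5,430 (Vik) > 4,020 (Dara) > 3,400 (Gus)
Wren is highest; pays the third-highest bid, £6,345.

Wren pays £6,345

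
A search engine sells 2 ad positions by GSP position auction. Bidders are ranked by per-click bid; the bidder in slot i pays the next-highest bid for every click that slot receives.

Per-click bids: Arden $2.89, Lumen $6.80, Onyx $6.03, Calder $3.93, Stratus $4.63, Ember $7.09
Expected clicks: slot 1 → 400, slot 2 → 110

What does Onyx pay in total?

Per-click bids in order: $7.09 (Ember) > $6.80 (Lumen) > $6.03 (Onyx) > …
Onyx ranks below slot 2 → no slot, pays nothing.

Onyx pays $0.00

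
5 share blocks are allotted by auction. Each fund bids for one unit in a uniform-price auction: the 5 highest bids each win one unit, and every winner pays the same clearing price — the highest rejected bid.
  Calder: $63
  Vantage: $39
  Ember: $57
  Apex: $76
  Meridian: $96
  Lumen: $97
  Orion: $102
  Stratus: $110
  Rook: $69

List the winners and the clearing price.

Sorting: 110 (Stratus), 102 (Orion), 97 (Lumen), 96 (Meridian), 76 (Apex), 69 (Rook), 63 (Calder), …
Winners (5 units): Stratus, Orion, Lumen, Meridian, Apex.
Highest unsuccessful bid: $69 → clearing price.

Stratus, Orion, Lumen, Meridian, Apex; each pays $69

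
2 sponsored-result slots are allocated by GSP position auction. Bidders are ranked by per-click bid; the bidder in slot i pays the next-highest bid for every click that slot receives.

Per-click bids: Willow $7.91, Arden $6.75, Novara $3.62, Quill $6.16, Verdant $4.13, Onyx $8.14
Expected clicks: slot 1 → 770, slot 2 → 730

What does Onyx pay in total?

Onyx pays $6090.70

Per-click bids in order: $8.14 (Onyx) > $7.91 (Willow) > $6.75 (Arden) > …
Onyx holds slot 1 → pays next bid $7.91 × 770 clicks = $6090.70.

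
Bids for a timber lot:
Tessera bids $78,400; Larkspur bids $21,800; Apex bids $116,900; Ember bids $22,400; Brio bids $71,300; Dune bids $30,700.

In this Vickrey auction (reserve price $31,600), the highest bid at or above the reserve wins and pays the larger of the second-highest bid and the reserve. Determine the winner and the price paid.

Vickrey auction (reserve price $31,600): the highest bid at or above the reserve wins and pays the larger of the second-highest bid and the reserve.
Bids in order: 116,900 (Apex) > 78,400 (Tessera) > 71,300 (Brio) > 30,700 (Dune) > 22,400 (Ember) > 21,800 (Larkspur)
Apex has the top bid at or above the reserve ($116,900).
Second-highest bid $78,400 exceeds the reserve $31,600 → payment $78,400.

Apex pays $78,400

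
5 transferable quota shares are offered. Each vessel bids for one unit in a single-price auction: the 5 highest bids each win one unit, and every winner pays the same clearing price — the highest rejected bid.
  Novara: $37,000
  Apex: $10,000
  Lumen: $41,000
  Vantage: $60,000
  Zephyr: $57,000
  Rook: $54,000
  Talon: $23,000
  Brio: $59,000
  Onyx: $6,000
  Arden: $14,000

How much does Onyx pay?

Ordering the bids: 60,000 (Vantage), 59,000 (Brio), 57,000 (Zephyr), 54,000 (Rook), 41,000 (Lumen), 37,000 (Novara), 23,000 (Talon), …
The 5 highest are Vantage, Brio, Zephyr, Rook, Lumen.
Clearing price = highest rejected bid = $37,000.
Onyx does not win → pays $0.

Onyx pays $0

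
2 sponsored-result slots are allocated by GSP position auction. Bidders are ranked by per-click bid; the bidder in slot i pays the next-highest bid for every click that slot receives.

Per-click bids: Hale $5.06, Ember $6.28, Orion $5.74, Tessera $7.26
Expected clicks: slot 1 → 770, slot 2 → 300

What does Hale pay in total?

Sorting advertisers: $7.26 (Tessera) > $6.28 (Ember) > $5.74 (Orion) > …
Hale ranks below slot 2 → no slot, pays nothing.

Hale pays $0.00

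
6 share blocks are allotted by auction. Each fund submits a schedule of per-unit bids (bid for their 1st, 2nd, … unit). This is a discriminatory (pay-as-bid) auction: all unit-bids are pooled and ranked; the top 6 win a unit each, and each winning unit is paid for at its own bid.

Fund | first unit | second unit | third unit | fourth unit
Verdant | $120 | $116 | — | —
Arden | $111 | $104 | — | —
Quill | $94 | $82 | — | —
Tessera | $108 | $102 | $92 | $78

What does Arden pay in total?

Arden pays $215

Merging the schedules and taking the best 6: 120 (Verdant-1), 116 (Verdant-2), 111 (Arden-1), 108 (Tessera-1), 104 (Arden-2), 102 (Tessera-2)
Next rejected bid: $94 (not a price — pay-as-bid).
Arden's winning unit-bids: 111 + 104 = $215.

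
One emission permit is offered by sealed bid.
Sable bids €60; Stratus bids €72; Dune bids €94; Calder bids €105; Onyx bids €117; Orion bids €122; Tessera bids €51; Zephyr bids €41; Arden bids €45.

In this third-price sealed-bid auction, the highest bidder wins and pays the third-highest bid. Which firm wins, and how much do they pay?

Orion pays €105

Bids in order: 122 (Orion) > 117 (Onyx) > 105 (Calder) > 94 (Dune) > 72 (Stratus) > 60 (Sable) > …
Orion is highest; pays the third-highest bid, €105.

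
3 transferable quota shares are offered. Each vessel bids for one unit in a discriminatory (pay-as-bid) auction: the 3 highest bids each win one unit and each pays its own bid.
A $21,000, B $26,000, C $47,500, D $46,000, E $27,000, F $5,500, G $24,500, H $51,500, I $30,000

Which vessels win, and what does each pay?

H $51,500, C $47,500, D $46,000

Ordering the bids: 51,500 (H), 47,500 (C), 46,000 (D), 30,000 (I), 27,000 (E), …
Winners (3 units): H, C, D.
Each winner pays its own bid: H $51,500, C $47,500, D $46,000.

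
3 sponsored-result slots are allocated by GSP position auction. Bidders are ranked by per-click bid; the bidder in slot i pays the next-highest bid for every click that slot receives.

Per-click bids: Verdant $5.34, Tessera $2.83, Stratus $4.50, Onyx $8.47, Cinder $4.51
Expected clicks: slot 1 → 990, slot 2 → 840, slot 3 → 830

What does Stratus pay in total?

Ranked by bid: $8.47 (Onyx) > $5.34 (Verdant) > $4.51 (Cinder) > $4.50 (Stratus) > …
Stratus ranks below slot 3 → no slot, pays nothing.

Stratus pays $0.00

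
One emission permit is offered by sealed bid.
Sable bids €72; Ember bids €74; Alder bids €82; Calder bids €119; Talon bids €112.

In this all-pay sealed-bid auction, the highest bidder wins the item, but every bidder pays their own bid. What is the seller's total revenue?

Total revenue: €459

All-pay sealed-bid auction: the highest bidder wins the item, but every bidder pays their own bid.
Bids ranked: 119 (Calder) > 112 (Talon) > 82 (Alder) > 74 (Ember) > 72 (Sable)
Calder wins with the top bid; all bids are sunk regardless.
Every bidder forfeits their bid regardless of winning.
Revenue = 72 + 74 + 82 + 119 + 112 = €459.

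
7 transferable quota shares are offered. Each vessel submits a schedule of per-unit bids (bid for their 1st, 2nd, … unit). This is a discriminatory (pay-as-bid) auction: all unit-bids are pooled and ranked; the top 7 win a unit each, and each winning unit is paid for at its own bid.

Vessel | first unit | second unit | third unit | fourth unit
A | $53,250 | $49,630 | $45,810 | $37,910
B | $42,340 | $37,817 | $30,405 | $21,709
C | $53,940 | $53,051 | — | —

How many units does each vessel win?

A 4, B 1, C 2

Merging the schedules and taking the best 7: 53,940 (C-1), 53,250 (A-1), 53,051 (C-2), 49,630 (A-2), 45,810 (A-3), 42,340 (B-1), 37,910 (A-4)
Next rejected bid: $37,817 (not a price — pay-as-bid).
Allocation: A 4, B 1, C 2.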